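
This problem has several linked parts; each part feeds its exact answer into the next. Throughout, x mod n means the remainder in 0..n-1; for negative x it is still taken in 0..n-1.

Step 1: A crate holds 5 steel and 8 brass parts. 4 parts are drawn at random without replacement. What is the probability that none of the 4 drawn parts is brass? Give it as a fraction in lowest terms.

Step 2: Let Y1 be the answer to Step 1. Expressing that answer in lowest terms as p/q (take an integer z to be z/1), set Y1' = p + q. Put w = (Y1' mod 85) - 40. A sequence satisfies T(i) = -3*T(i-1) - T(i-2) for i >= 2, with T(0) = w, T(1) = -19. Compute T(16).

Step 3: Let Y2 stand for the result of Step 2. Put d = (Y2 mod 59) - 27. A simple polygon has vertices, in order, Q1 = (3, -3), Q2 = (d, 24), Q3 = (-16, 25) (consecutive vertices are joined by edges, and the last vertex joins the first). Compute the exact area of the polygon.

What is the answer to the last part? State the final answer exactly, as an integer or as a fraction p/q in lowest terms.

93/2

Step 1: total draws C(13,4) = 715; favorable C(5,4) = 5; P = 1/143; answer 1/143
Step 2: Y1 = 1/143; threaded value p + q = 144; w = 19; T(2) = -3*(-19) - 1*(19) = 38; iterating: T(2)=38, T(3)=-95, T(4)=247, T(5)=-646, T(6)=1691, T(7)=-4427, T(8)=11590, T(9)=-30343, T(10)=79439, T(11)=-207974, T(12)=544483, T(13)=-1425475, T(14)=3731942, T(15)=-9770351, T(16)=25579111; answer 25579111
Step 3: Y2 = 25579111; d = -12; cross terms: (3*24 - -12*-3)=36, (-12*25 - -16*24)=84, (-16*-3 - 3*25)=-27; twice the area = |93| = 93; area = 93/2; answer 93/2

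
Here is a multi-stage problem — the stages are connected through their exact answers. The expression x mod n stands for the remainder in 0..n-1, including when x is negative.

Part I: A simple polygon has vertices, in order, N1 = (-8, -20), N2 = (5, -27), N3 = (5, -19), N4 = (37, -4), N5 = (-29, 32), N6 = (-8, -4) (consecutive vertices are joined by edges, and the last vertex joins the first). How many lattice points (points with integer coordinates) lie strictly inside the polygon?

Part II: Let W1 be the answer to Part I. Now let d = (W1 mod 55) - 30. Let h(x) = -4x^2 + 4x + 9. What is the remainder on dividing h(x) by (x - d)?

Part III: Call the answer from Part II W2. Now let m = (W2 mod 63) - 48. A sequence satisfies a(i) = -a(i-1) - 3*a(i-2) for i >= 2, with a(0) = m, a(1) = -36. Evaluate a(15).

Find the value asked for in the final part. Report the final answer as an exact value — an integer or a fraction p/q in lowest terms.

12996

Part I: cross terms: (-8*-27 - 5*-20)=316, (5*-19 - 5*-27)=40, (5*-4 - 37*-19)=683, (37*32 - -29*-4)=1068, (-29*-4 - -8*32)=372, (-8*-20 - -8*-4)=128; twice the area = |2607| = 2607; area = 2607/2; boundary points = 1 + 8 + 1 + 6 + 3 + 16 = 35; strictly interior points = area - boundary/2 + 1 = 1287; answer 1287
Part II: W1 = 1287; d = -8; remainder = value at the root: -4*(-8)^2 + 4*(-8)^1 + 9 = (-256) + (-32) + (9) = -279; answer -279
Part III: W2 = -279; m = -12; a(2) = -1*(-36) - 3*(-12) = 72; iterating: a(2)=72, a(3)=36, a(4)=-252, a(5)=144, a(6)=612, a(7)=-1044, a(8)=-792, a(9)=3924, a(10)=-1548, a(11)=-10224, a(12)=14868, a(13)=15804, a(14)=-60408, a(15)=12996; answer 12996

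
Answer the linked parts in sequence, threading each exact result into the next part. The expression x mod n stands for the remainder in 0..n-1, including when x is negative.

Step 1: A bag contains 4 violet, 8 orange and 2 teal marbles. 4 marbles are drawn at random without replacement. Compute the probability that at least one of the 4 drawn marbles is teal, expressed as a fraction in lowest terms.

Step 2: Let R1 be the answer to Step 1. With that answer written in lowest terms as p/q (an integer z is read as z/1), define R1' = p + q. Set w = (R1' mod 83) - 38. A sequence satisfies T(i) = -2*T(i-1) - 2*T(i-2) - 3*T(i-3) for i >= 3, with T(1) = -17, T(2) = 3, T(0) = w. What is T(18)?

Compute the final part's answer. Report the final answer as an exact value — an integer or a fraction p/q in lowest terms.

250392

Step 1: total draws C(14,4) = 1001; complement C(12,4) = 495; favorable 1001 - 495 = 506; P = 46/91; answer 46/91
Step 2: R1 = 46/91; threaded value p + q = 137; w = 16; T(3) = -2*(3) - 2*(-17) - 3*(16) = -20; iterating: T(3)=-20, T(4)=85, T(5)=-139, T(6)=168, T(7)=-313, T(8)=707, T(9)=-1292, T(10)=2109, T(11)=-3755, T(12)=7168, T(13)=-13153, T(14)=23235, T(15)=-41668, T(16)=76325, T(17)=-139019, T(18)=250392; answer 250392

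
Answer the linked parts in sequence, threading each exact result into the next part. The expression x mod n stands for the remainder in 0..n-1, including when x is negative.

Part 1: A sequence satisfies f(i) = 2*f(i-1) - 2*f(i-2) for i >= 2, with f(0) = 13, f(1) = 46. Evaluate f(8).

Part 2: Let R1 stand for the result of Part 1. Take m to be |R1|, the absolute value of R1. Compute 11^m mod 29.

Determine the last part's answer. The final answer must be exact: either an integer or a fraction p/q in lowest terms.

Part 1: f(2) = 2*(46) - 2*(13) = 66; iterating: f(2)=66, f(3)=40, f(4)=-52, f(5)=-184, f(6)=-264, f(7)=-160, f(8)=208; answer 208
Part 2: R1 = 208; m = 208; squarings mod 29: 11^1=11, 11^2=5, 11^4=25, 11^8=16, 11^16=24, 11^32=25, 11^64=16, 11^128=24; 11^208 = 11^16 * 11^64 * 11^128 = 23 (mod 29); answer 23

23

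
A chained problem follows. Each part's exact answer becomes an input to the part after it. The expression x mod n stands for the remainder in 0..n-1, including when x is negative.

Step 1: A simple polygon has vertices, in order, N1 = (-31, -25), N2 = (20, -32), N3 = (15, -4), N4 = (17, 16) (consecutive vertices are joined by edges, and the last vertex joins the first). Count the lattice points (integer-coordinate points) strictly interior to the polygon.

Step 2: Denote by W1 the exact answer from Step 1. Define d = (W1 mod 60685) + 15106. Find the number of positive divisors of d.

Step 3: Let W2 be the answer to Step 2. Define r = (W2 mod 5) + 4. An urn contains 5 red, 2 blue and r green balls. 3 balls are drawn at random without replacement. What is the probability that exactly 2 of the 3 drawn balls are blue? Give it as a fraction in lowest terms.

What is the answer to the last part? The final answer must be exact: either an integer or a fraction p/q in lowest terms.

3/55

Step 1: cross terms: (-31*-32 - 20*-25)=1492, (20*-4 - 15*-32)=400, (15*16 - 17*-4)=308, (17*-25 - -31*16)=71; twice the area = |2271| = 2271; area = 2271/2; boundary points = 1 + 1 + 2 + 1 = 5; strictly interior points = area - boundary/2 + 1 = 1134; answer 1134
Step 2: W1 = 1134; d = 16240; 16240 = 2^4 * 5 * 7 * 29; number of divisors = (4+1) * (1+1) * (1+1) * (1+1) = 40; answer 40
Step 3: W2 = 40; r = 4; total draws C(11,3) = 165; favorable C(2,2)*C(9,1) = 9; P = 3/55; answer 3/55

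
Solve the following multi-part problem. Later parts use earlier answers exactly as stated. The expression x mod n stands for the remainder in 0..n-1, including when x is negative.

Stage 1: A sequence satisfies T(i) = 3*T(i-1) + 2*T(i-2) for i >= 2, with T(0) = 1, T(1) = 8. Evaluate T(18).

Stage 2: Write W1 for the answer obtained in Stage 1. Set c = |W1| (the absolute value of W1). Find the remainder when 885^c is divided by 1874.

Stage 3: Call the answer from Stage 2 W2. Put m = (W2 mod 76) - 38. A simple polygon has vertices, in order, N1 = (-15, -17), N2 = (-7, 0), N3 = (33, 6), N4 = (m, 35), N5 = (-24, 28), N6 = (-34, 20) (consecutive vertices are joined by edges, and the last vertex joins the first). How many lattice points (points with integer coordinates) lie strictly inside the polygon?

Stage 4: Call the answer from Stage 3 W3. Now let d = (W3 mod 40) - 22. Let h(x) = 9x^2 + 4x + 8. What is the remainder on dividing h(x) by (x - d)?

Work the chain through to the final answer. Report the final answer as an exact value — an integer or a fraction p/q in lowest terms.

136

Stage 1: T(2) = 3*(8) + 2*(1) = 26; iterating: T(2)=26, T(3)=94, T(4)=334, T(5)=1190, T(6)=4238, T(7)=15094, T(8)=53758, T(9)=191462, T(10)=681902, T(11)=2428630, T(12)=8649694, T(13)=30806342, T(14)=109718414, T(15)=390767926, T(16)=1391740606, T(17)=4956757670, T(18)=17653754222; answer 17653754222
Stage 2: W1 = 17653754222; c = 17653754222; squarings mod 1874: 885^1=885, 885^2=1767, 885^4=205, 885^8=797, 885^16=1797, 885^32=307, 885^64=549, 885^128=1561, 885^256=521, 885^512=1585, 885^1024=1065, 885^2048=455, 885^4096=885, 885^8192=1767, 885^16384=205, 885^32768=797, 885^65536=1797, 885^131072=307, 885^262144=549, 885^524288=1561, 885^1048576=521, 885^2097152=1585, 885^4194304=1065, 885^8388608=455, 885^16777216=885, 885^33554432=1767, 885^67108864=205, 885^134217728=797, 885^268435456=1797, 885^536870912=307, 885^1073741824=549, 885^2147483648=1561, 885^4294967296=521, 885^8589934592=1585, 885^17179869184=1065; 885^17653754222 = 885^2 * 885^4 * 885^8 * 885^32 * 885^64 * 885^256 * 885^2048 * 885^8192 * 885^16384 * 885^32768 * 885^131072 * 885^262144 * 885^524288 * 885^1048576 * 885^2097152 * 885^67108864 * 885^134217728 * 885^268435456 * 885^17179869184 = 1861 (mod 1874); answer 1861
Stage 3: W2 = 1861; m = -1; cross terms: (-15*0 - -7*-17)=-119, (-7*6 - 33*0)=-42, (33*35 - -1*6)=1161, (-1*28 - -24*35)=812, (-24*20 - -34*28)=472, (-34*-17 - -15*20)=878; twice the area = |3162| = 3162; area = 1581; boundary points = 1 + 2 + 1 + 1 + 2 + 1 = 8; strictly interior points = area - boundary/2 + 1 = 1578; answer 1578
Stage 4: W3 = 1578; d = -4; remainder = value at the root: 9*(-4)^2 + 4*(-4)^1 + 8 = (144) + (-16) + (8) = 136; answer 136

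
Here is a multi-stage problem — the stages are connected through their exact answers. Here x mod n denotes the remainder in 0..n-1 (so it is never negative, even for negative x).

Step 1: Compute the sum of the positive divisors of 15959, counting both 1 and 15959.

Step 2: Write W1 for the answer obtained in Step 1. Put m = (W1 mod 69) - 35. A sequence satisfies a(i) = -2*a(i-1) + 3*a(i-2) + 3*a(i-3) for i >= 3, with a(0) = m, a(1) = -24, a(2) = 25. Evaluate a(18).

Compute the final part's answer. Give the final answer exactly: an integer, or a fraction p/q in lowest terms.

412436227

Step 1: 15959 is prime, so its only divisors are 1 and 15959; sigma = 1 + 15959 = 15960; answer 15960
Step 2: W1 = 15960; m = -14; a(3) = -2*(25) + 3*(-24) + 3*(-14) = -164; iterating: a(3)=-164, a(4)=331, a(5)=-1079, a(6)=2659, a(7)=-7562, a(8)=19864, a(9)=-54437, a(10)=145780, a(11)=-395279, a(12)=1064587, a(13)=-2877671, a(14)=7763266, a(15)=-20965784, a(16)=56588353, a(17)=-152784260, a(18)=412436227; answer 412436227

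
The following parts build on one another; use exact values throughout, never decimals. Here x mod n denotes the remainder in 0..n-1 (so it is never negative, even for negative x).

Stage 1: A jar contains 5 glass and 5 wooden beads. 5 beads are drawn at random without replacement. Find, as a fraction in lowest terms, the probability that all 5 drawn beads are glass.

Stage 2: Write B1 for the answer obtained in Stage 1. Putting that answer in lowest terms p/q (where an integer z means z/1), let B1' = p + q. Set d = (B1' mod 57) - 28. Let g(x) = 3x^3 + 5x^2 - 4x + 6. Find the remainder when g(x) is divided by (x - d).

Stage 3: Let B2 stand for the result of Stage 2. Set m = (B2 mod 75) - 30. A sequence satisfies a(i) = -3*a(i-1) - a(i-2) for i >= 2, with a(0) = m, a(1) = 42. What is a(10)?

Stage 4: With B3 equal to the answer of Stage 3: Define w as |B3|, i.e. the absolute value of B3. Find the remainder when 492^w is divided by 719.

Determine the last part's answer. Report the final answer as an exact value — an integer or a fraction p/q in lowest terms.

646

Stage 1: total draws C(10,5) = 252; favorable C(5,5) = 1; P = 1/252; answer 1/252
Stage 2: B1 = 1/252; threaded value p + q = 253; d = -3; remainder = value at the root: 3*(-3)^3 + 5*(-3)^2 - 4*(-3)^1 + 6 = (-81) + (45) + (12) + (6) = -18; answer -18
Stage 3: B2 = -18; m = 27; a(2) = -3*(42) - 1*(27) = -153; iterating: a(2)=-153, a(3)=417, a(4)=-1098, a(5)=2877, a(6)=-7533, a(7)=19722, a(8)=-51633, a(9)=135177, a(10)=-353898; answer -353898
Stage 4: B3 = -353898; w = 353898; squarings mod 719: 492^1=492, 492^2=480, 492^4=320, 492^8=302, 492^16=610, 492^32=377, 492^64=486, 492^128=364, 492^256=200, 492^512=455, 492^1024=672, 492^2048=52, 492^4096=547, 492^8192=105, 492^16384=240, 492^32768=80, 492^65536=648, 492^131072=8, 492^262144=64; 492^353898 = 492^2 * 492^8 * 492^32 * 492^64 * 492^512 * 492^1024 * 492^8192 * 492^16384 * 492^65536 * 492^262144 = 646 (mod 719); answer 646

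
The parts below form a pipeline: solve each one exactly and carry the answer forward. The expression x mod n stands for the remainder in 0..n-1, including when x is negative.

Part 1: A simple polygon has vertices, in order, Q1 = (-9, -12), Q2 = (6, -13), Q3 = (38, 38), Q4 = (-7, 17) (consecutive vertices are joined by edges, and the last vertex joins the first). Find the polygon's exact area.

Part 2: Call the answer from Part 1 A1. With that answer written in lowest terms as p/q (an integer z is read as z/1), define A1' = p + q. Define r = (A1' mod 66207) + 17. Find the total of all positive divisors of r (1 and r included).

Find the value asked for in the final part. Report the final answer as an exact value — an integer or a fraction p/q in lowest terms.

Part 1: cross terms: (-9*-13 - 6*-12)=189, (6*38 - 38*-13)=722, (38*17 - -7*38)=912, (-7*-12 - -9*17)=237; twice the area = |2060| = 2060; area = 1030; answer 1030
Part 2: A1 = 1030; threaded value p + q = 1031; r = 1048; 1048 = 2^3 * 131; sigma = (1 + 2 + 4 + 8) * (1 + 131) = 15 * 132 = 1980; answer 1980

1980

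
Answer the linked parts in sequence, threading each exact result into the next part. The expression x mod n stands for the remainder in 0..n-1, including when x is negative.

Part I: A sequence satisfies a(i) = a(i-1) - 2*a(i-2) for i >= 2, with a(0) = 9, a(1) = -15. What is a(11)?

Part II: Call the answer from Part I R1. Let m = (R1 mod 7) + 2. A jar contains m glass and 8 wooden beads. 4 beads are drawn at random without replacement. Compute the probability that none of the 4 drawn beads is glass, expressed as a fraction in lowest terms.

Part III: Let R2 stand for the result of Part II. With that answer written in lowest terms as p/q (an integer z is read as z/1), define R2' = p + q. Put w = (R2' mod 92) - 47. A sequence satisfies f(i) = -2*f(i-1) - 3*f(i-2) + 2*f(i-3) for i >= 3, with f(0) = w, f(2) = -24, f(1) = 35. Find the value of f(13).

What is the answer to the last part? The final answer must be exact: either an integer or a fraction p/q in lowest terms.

Part I: a(2) = 1*(-15) - 2*(9) = -33; iterating: a(2)=-33, a(3)=-3, a(4)=63, a(5)=69, a(6)=-57, a(7)=-195, a(8)=-81, a(9)=309, a(10)=471, a(11)=-147; answer -147
Part II: R1 = -147; m = 2; total draws C(10,4) = 210; favorable C(8,4) = 70; P = 1/3; answer 1/3
Part III: R2 = 1/3; threaded value p + q = 4; w = -43; f(3) = -2*(-24) - 3*(35) + 2*(-43) = -143; iterating: f(3)=-143, f(4)=428, f(5)=-475, f(6)=-620, f(7)=3521, f(8)=-6132, f(9)=461, f(10)=24516, f(11)=-62679, f(12)=52732, f(13)=131605; answer 131605

131605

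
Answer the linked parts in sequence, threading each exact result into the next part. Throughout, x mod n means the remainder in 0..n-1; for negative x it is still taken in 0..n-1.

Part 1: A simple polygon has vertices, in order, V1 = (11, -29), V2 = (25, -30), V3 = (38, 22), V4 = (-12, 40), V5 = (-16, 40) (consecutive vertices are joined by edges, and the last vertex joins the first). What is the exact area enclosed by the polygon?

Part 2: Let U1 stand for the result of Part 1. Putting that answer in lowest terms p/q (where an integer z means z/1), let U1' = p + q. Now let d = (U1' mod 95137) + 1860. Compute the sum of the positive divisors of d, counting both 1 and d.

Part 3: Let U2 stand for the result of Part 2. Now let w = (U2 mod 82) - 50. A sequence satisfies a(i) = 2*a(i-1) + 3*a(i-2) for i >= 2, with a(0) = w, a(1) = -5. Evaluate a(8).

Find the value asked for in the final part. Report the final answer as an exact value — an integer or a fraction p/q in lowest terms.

-73840

Part 1: cross terms: (11*-30 - 25*-29)=395, (25*22 - 38*-30)=1690, (38*40 - -12*22)=1784, (-12*40 - -16*40)=160, (-16*-29 - 11*40)=24; twice the area = |4053| = 4053; area = 4053/2; answer 4053/2
Part 2: U1 = 4053/2; threaded value p + q = 4055; d = 5915; 5915 = 5 * 7 * 13^2; sigma = (1 + 5) * (1 + 7) * (1 + 13 + 169) = 6 * 8 * 183 = 8784; answer 8784
Part 3: U2 = 8784; w = -40; a(2) = 2*(-5) + 3*(-40) = -130; iterating: a(2)=-130, a(3)=-275, a(4)=-940, a(5)=-2705, a(6)=-8230, a(7)=-24575, a(8)=-73840; answer -73840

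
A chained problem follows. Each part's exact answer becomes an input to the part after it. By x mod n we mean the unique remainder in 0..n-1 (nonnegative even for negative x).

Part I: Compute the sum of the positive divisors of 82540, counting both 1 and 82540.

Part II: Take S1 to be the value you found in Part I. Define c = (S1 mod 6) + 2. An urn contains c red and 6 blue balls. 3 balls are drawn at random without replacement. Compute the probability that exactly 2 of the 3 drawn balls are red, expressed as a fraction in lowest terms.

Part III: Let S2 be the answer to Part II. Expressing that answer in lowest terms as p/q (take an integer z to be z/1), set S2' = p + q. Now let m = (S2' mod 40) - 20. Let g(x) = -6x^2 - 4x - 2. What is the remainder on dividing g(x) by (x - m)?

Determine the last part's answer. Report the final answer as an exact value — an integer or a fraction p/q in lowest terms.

Part I: 82540 = 2^2 * 5 * 4127; sigma = (1 + 2 + 4) * (1 + 5) * (1 + 4127) = 7 * 6 * 4128 = 173376; answer 173376
Part II: S1 = 173376; c = 2; total draws C(8,3) = 56; favorable C(2,2)*C(6,1) = 6; P = 3/28; answer 3/28
Part III: S2 = 3/28; threaded value p + q = 31; m = 11; remainder = value at the root: -6*(11)^2 - 4*(11)^1 - 2 = (-726) + (-44) + (-2) = -772; answer -772

-772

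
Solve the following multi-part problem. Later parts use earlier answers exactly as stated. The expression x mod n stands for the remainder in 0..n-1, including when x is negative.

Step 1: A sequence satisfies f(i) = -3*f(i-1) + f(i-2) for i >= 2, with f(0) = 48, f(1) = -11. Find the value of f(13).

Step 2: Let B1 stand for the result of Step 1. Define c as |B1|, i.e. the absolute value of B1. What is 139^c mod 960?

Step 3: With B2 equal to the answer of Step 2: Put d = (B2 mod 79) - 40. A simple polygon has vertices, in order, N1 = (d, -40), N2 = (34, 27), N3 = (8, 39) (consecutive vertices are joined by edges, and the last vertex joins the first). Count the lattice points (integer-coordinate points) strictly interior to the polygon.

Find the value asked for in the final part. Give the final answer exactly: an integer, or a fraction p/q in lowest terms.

1164

Step 1: f(2) = -3*(-11) + 1*(48) = 81; iterating: f(2)=81, f(3)=-254, f(4)=843, f(5)=-2783, f(6)=9192, f(7)=-30359, f(8)=100269, f(9)=-331166, f(10)=1093767, f(11)=-3612467, f(12)=11931168, f(13)=-39405971; answer -39405971
Step 2: B1 = -39405971; c = 39405971; squarings mod 960: 139^1=139, 139^2=121, 139^4=241, 139^8=481, 139^16=1, 139^32=1, 139^64=1, 139^128=1, 139^256=1, 139^512=1, 139^1024=1, 139^2048=1, 139^4096=1, 139^8192=1, 139^16384=1, 139^32768=1, 139^65536=1, 139^131072=1, 139^262144=1, 139^524288=1, 139^1048576=1, 139^2097152=1, 139^4194304=1, 139^8388608=1, 139^16777216=1, 139^33554432=1; 139^39405971 = 139^1 * 139^2 * 139^16 * 139^128 * 139^256 * 139^2048 * 139^16384 * 139^65536 * 139^524288 * 139^1048576 * 139^4194304 * 139^33554432 = 499 (mod 960); answer 499
Step 3: B2 = 499; d = -15; cross terms: (-15*27 - 34*-40)=955, (34*39 - 8*27)=1110, (8*-40 - -15*39)=265; twice the area = |2330| = 2330; area = 1165; boundary points = 1 + 2 + 1 = 4; strictly interior points = area - boundary/2 + 1 = 1164; answer 1164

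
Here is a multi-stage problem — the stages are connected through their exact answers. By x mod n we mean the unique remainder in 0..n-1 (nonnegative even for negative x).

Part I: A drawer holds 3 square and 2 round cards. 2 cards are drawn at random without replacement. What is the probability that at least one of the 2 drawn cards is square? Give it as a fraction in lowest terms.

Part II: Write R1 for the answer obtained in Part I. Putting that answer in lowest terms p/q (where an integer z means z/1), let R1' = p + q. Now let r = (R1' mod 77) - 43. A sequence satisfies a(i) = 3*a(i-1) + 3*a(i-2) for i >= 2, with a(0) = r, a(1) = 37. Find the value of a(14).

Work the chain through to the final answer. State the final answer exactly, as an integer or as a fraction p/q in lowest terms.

Part I: total draws C(5,2) = 10; complement C(2,2) = 1; favorable 10 - 1 = 9; P = 9/10; answer 9/10
Part II: R1 = 9/10; threaded value p + q = 19; r = -24; a(2) = 3*(37) + 3*(-24) = 39; iterating: a(2)=39, a(3)=228, a(4)=801, a(5)=3087, a(6)=11664, a(7)=44253, a(8)=167751, a(9)=636012, a(10)=2411289, a(11)=9141903, a(12)=34659576, a(13)=131404437, a(14)=498192039; answer 498192039

498192039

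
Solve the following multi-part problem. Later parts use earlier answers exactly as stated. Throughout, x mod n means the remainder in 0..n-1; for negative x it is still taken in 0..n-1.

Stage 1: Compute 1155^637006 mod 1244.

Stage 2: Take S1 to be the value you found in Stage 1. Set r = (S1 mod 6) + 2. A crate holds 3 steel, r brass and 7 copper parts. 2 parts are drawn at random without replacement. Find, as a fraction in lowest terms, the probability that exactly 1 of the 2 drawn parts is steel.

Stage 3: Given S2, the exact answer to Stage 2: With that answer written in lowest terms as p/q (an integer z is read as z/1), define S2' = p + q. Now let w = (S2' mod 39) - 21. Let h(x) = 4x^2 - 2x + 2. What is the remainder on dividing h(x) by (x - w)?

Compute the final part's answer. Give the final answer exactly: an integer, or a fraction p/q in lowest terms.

44

Stage 1: squarings mod 1244: 1155^1=1155, 1155^2=457, 1155^4=1101, 1155^8=545, 1155^16=953, 1155^32=89, 1155^64=457, 1155^128=1101, 1155^256=545, 1155^512=953, 1155^1024=89, 1155^2048=457, 1155^4096=1101, 1155^8192=545, 1155^16384=953, 1155^32768=89, 1155^65536=457, 1155^131072=1101, 1155^262144=545, 1155^524288=953; 1155^637006 = 1155^2 * 1155^4 * 1155^8 * 1155^64 * 1155^2048 * 1155^4096 * 1155^8192 * 1155^32768 * 1155^65536 * 1155^524288 = 121 (mod 1244); answer 121
Stage 2: S1 = 121; r = 3; total draws C(13,2) = 78; favorable C(3,1)*C(10,1) = 30; P = 5/13; answer 5/13
Stage 3: S2 = 5/13; threaded value p + q = 18; w = -3; remainder = value at the root: 4*(-3)^2 - 2*(-3)^1 + 2 = (36) + (6) + (2) = 44; answer 44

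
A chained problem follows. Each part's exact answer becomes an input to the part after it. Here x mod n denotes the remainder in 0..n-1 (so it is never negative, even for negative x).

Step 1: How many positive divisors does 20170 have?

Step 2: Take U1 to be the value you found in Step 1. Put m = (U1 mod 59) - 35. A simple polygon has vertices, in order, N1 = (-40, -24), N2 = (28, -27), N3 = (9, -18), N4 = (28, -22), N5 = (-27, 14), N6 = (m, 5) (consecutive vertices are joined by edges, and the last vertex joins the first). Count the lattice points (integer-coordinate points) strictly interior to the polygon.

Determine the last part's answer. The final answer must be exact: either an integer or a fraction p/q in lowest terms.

Step 1: 20170 = 2 * 5 * 2017; number of divisors = (1+1) * (1+1) * (1+1) = 8; answer 8
Step 2: U1 = 8; m = -27; cross terms: (-40*-27 - 28*-24)=1752, (28*-18 - 9*-27)=-261, (9*-22 - 28*-18)=306, (28*14 - -27*-22)=-202, (-27*5 - -27*14)=243, (-27*-24 - -40*5)=848; twice the area = |2686| = 2686; area = 1343; boundary points = 1 + 1 + 1 + 1 + 9 + 1 = 14; strictly interior points = area - boundary/2 + 1 = 1337; answer 1337

1337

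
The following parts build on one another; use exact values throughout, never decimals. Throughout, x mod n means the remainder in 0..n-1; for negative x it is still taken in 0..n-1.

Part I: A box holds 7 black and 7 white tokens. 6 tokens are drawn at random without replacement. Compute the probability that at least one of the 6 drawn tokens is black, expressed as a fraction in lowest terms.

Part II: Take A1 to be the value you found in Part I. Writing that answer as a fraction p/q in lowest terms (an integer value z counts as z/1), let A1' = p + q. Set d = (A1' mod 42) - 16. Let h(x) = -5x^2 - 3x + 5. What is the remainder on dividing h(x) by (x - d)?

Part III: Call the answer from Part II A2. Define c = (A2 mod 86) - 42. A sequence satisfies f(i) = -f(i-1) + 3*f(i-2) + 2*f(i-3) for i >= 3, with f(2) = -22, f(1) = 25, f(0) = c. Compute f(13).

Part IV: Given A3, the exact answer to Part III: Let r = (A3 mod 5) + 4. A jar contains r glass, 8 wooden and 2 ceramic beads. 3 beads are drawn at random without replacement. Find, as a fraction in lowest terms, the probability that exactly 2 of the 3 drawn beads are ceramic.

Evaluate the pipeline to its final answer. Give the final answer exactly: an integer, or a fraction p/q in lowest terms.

1/35

Part I: total draws C(14,6) = 3003; complement C(7,6) = 7; favorable 3003 - 7 = 2996; P = 428/429; answer 428/429
Part II: A1 = 428/429; threaded value p + q = 857; d = 1; remainder = value at the root: -5*(1)^2 - 3*(1)^1 + 5 = (-5) + (-3) + (5) = -3; answer -3
Part III: A2 = -3; c = 41; f(3) = -1*(-22) + 3*(25) + 2*(41) = 179; iterating: f(3)=179, f(4)=-195, f(5)=688, f(6)=-915, f(7)=2589, f(8)=-3958, f(9)=9895, f(10)=-16591, f(11)=38360, f(12)=-68343, f(13)=150241; answer 150241
Part IV: A3 = 150241; r = 5; total draws C(15,3) = 455; favorable C(2,2)*C(13,1) = 13; P = 1/35; answer 1/35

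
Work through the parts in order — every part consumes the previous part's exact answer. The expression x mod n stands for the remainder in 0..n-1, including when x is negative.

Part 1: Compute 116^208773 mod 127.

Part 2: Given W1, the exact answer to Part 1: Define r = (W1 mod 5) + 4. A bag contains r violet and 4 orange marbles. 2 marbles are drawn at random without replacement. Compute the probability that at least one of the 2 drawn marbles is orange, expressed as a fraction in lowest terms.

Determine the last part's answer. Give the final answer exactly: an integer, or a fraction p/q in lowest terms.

Part 1: squarings mod 127: 116^1=116, 116^2=121, 116^4=36, 116^8=26, 116^16=41, 116^32=30, 116^64=11, 116^128=121, 116^256=36, 116^512=26, 116^1024=41, 116^2048=30, 116^4096=11, 116^8192=121, 116^16384=36, 116^32768=26, 116^65536=41, 116^131072=30; 116^208773 = 116^1 * 116^4 * 116^128 * 116^256 * 116^512 * 116^1024 * 116^2048 * 116^8192 * 116^65536 * 116^131072 = 123 (mod 127); answer 123
Part 2: W1 = 123; r = 7; total draws C(11,2) = 55; complement C(7,2) = 21; favorable 55 - 21 = 34; P = 34/55; answer 34/55

34/55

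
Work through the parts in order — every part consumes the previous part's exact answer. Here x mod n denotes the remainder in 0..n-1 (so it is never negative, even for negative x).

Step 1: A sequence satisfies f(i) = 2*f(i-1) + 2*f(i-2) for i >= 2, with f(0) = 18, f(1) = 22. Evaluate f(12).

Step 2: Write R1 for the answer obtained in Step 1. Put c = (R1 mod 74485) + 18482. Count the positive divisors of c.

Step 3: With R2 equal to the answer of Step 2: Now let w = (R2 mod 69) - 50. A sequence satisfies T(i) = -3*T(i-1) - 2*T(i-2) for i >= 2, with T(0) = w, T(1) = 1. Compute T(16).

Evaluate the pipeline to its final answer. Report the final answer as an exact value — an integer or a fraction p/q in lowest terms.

Step 1: f(2) = 2*(22) + 2*(18) = 80; iterating: f(2)=80, f(3)=204, f(4)=568, f(5)=1544, f(6)=4224, f(7)=11536, f(8)=31520, f(9)=86112, f(10)=235264, f(11)=642752, f(12)=1756032; answer 1756032
Step 2: R1 = 1756032; c = 61359; 61359 = 3 * 113 * 181; number of divisors = (1+1) * (1+1) * (1+1) = 8; answer 8
Step 3: R2 = 8; w = -42; T(2) = -3*(1) - 2*(-42) = 81; iterating: T(2)=81, T(3)=-245, T(4)=573, T(5)=-1229, T(6)=2541, T(7)=-5165, T(8)=10413, T(9)=-20909, T(10)=41901, T(11)=-83885, T(12)=167853, T(13)=-335789, T(14)=671661, T(15)=-1343405, T(16)=2686893; answer 2686893

2686893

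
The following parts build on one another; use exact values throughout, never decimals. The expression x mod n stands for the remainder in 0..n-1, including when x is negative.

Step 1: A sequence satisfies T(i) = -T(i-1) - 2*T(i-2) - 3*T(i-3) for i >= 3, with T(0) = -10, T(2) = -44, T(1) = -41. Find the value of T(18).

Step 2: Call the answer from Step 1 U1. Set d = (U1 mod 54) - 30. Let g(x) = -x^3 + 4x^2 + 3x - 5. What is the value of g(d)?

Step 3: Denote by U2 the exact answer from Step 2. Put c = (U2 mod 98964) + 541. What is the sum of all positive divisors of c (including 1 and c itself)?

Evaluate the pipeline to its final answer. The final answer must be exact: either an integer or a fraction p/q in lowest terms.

3720

Step 1: T(3) = -1*(-44) - 2*(-41) - 3*(-10) = 156; iterating: T(3)=156, T(4)=55, T(5)=-235, T(6)=-343, T(7)=648, T(8)=743, T(9)=-1010, T(10)=-2420, T(11)=2211, T(12)=5659, T(13)=-2821, T(14)=-15130, T(15)=3795, T(16)=34928, T(17)=2872, T(18)=-84113; answer -84113
Step 2: U1 = -84113; d = -11; -1*(-11)^3 + 4*(-11)^2 + 3*(-11)^1 - 5 = (1331) + (484) + (-33) + (-5) = 1777; answer 1777
Step 3: U2 = 1777; c = 2318; 2318 = 2 * 19 * 61; sigma = (1 + 2) * (1 + 19) * (1 + 61) = 3 * 20 * 62 = 3720; answer 3720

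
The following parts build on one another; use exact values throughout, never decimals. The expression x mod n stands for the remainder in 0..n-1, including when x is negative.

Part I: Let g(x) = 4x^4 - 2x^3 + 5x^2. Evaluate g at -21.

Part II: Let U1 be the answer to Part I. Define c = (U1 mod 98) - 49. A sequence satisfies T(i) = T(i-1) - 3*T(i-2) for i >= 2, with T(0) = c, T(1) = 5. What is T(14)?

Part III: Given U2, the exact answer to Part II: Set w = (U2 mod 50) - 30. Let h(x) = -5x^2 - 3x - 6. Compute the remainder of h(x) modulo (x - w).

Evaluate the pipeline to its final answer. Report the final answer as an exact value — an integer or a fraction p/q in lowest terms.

Part I: 4*(-21)^4 - 2*(-21)^3 + 5*(-21)^2 = (777924) + (18522) + (2205) = 798651; answer 798651
Part II: U1 = 798651; c = 0; T(2) = 1*(5) - 3*(0) = 5; iterating: T(2)=5, T(3)=-10, T(4)=-25, T(5)=5, T(6)=80, T(7)=65, T(8)=-175, T(9)=-370, T(10)=155, T(11)=1265, T(12)=800, T(13)=-2995, T(14)=-5395; answer -5395
Part III: U2 = -5395; w = -25; remainder = value at the root: -5*(-25)^2 - 3*(-25)^1 - 6 = (-3125) + (75) + (-6) = -3056; answer -3056

-3056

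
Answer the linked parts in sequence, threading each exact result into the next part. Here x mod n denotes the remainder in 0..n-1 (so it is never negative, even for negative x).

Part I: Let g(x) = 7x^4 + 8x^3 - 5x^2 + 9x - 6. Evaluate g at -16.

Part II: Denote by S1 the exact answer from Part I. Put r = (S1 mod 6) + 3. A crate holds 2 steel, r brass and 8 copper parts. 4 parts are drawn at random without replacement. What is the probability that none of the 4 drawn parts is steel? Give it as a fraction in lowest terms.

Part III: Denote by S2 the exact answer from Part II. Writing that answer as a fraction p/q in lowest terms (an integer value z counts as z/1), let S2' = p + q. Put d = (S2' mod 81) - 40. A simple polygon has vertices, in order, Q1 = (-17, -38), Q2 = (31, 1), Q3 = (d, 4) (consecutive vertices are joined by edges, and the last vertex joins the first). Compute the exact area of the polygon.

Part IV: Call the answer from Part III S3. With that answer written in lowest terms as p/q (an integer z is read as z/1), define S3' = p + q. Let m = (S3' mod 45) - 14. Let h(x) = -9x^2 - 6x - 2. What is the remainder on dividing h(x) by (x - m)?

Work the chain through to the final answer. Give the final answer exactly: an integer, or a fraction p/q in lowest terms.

Part I: 7*(-16)^4 + 8*(-16)^3 - 5*(-16)^2 + 9*(-16)^1 - 6 = (458752) + (-32768) + (-1280) + (-144) + (-6) = 424554; answer 424554
Part II: S1 = 424554; r = 3; total draws C(13,4) = 715; favorable C(11,4) = 330; P = 6/13; answer 6/13
Part III: S2 = 6/13; threaded value p + q = 19; d = -21; cross terms: (-17*1 - 31*-38)=1161, (31*4 - -21*1)=145, (-21*-38 - -17*4)=866; twice the area = |2172| = 2172; area = 1086; answer 1086
Part IV: S3 = 1086; threaded value p + q = 1087; m = -7; remainder = value at the root: -9*(-7)^2 - 6*(-7)^1 - 2 = (-441) + (42) + (-2) = -401; answer -401

-401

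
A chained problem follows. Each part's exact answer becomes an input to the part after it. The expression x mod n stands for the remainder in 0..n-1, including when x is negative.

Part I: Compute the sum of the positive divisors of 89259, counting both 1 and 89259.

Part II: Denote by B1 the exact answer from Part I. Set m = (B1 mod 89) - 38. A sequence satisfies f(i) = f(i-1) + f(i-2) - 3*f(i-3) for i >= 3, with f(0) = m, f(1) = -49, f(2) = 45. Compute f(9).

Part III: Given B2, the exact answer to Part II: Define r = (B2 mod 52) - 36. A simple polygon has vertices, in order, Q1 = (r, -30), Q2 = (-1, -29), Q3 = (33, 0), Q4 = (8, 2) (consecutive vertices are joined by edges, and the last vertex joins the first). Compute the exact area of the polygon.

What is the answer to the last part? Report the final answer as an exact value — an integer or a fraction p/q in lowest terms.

578

Part I: 89259 = 3 * 29753; sigma = (1 + 3) * (1 + 29753) = 4 * 29754 = 119016; answer 119016
Part II: B1 = 119016; m = -15; f(3) = 1*(45) + 1*(-49) - 3*(-15) = 41; iterating: f(3)=41, f(4)=233, f(5)=139, f(6)=249, f(7)=-311, f(8)=-479, f(9)=-1537; answer -1537
Part III: B2 = -1537; r = -13; cross terms: (-13*-29 - -1*-30)=347, (-1*0 - 33*-29)=957, (33*2 - 8*0)=66, (8*-30 - -13*2)=-214; twice the area = |1156| = 1156; area = 578; answer 578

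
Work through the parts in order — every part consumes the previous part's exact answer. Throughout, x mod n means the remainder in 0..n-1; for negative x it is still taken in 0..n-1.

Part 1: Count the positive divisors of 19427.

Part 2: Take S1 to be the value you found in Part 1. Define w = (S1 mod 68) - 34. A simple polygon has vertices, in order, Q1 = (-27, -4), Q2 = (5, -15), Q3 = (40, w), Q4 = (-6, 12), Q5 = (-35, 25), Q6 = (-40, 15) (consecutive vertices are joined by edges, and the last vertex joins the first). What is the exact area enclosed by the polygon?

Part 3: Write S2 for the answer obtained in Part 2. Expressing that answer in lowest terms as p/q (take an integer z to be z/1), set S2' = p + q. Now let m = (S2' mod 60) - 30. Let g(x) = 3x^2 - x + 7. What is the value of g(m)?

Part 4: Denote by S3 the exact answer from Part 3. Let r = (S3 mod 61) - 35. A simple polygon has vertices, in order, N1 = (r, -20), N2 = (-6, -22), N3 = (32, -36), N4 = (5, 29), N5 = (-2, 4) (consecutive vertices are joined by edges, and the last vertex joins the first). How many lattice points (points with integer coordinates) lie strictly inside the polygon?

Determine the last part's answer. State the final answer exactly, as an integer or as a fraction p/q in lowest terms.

Part 1: 19427 is prime, so its only divisors are 1 and 19427; count = 2; answer 2
Part 2: S1 = 2; w = -32; cross terms: (-27*-15 - 5*-4)=425, (5*-32 - 40*-15)=440, (40*12 - -6*-32)=288, (-6*25 - -35*12)=270, (-35*15 - -40*25)=475, (-40*-4 - -27*15)=565; twice the area = |2463| = 2463; area = 2463/2; answer 2463/2
Part 3: S2 = 2463/2; threaded value p + q = 2465; m = -25; 3*(-25)^2 - 1*(-25)^1 + 7 = (1875) + (25) + (7) = 1907; answer 1907
Part 4: S3 = 1907; r = -19; cross terms: (-19*-22 - -6*-20)=298, (-6*-36 - 32*-22)=920, (32*29 - 5*-36)=1108, (5*4 - -2*29)=78, (-2*-20 - -19*4)=116; twice the area = |2520| = 2520; area = 1260; boundary points = 1 + 2 + 1 + 1 + 1 = 6; strictly interior points = area - boundary/2 + 1 = 1258; answer 1258

1258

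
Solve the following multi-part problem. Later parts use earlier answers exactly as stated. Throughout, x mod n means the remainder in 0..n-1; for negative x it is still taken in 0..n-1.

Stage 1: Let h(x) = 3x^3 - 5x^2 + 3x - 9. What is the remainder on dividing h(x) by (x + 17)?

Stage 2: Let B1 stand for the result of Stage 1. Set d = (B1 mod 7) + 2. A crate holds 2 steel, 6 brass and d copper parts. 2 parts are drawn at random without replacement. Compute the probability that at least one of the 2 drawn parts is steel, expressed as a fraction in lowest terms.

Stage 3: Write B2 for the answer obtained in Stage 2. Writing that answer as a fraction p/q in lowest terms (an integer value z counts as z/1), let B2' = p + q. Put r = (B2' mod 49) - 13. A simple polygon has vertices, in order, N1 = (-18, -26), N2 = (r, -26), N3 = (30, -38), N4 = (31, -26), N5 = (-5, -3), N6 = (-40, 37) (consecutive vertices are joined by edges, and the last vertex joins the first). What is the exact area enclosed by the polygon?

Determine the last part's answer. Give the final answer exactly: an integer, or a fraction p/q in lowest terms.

1472

Stage 1: remainder = value at the root: 3*(-17)^3 - 5*(-17)^2 + 3*(-17)^1 - 9 = (-14739) + (-1445) + (-51) + (-9) = -16244; answer -16244
Stage 2: B1 = -16244; d = 5; total draws C(13,2) = 78; complement C(11,2) = 55; favorable 78 - 55 = 23; P = 23/78; answer 23/78
Stage 3: B2 = 23/78; threaded value p + q = 101; r = -10; cross terms: (-18*-26 - -10*-26)=208, (-10*-38 - 30*-26)=1160, (30*-26 - 31*-38)=398, (31*-3 - -5*-26)=-223, (-5*37 - -40*-3)=-305, (-40*-26 - -18*37)=1706; twice the area = |2944| = 2944; area = 1472; answer 1472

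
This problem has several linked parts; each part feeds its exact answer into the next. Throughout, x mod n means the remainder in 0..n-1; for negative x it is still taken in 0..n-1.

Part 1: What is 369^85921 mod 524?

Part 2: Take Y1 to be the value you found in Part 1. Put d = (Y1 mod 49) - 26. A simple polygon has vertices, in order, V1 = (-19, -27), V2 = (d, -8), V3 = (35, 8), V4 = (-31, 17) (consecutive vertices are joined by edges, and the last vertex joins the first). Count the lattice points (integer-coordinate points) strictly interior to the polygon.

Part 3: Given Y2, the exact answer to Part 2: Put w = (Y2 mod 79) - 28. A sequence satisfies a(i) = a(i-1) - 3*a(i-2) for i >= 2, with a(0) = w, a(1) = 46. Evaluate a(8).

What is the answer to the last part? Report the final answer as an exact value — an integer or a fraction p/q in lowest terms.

Part 1: squarings mod 524: 369^1=369, 369^2=445, 369^4=477, 369^8=113, 369^16=193, 369^32=45, 369^64=453, 369^128=325, 369^256=301, 369^512=473, 369^1024=505, 369^2048=361, 369^4096=369, 369^8192=445, 369^16384=477, 369^32768=113, 369^65536=193; 369^85921 = 369^1 * 369^32 * 369^128 * 369^256 * 369^512 * 369^1024 * 369^2048 * 369^16384 * 369^65536 = 477 (mod 524); answer 477
Part 2: Y1 = 477; d = 10; cross terms: (-19*-8 - 10*-27)=422, (10*8 - 35*-8)=360, (35*17 - -31*8)=843, (-31*-27 - -19*17)=1160; twice the area = |2785| = 2785; area = 2785/2; boundary points = 1 + 1 + 3 + 4 = 9; strictly interior points = area - boundary/2 + 1 = 1389; answer 1389
Part 3: Y2 = 1389; w = 18; a(2) = 1*(46) - 3*(18) = -8; iterating: a(2)=-8, a(3)=-146, a(4)=-122, a(5)=316, a(6)=682, a(7)=-266, a(8)=-2312; answer -2312

-2312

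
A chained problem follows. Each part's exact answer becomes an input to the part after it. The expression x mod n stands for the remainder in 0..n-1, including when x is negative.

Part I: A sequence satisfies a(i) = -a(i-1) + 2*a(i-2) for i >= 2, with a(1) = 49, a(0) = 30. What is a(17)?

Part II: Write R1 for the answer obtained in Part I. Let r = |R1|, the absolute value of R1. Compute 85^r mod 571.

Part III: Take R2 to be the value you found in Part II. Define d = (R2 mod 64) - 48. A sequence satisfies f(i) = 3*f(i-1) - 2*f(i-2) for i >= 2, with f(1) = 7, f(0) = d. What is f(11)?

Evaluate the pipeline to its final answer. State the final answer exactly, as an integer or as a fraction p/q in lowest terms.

-14315

Part I: a(2) = -1*(49) + 2*(30) = 11; iterating: a(2)=11, a(3)=87, a(4)=-65, a(5)=239, a(6)=-369, a(7)=847, a(8)=-1585, a(9)=3279, a(10)=-6449, a(11)=13007, a(12)=-25905, a(13)=51919, a(14)=-103729, a(15)=207567, a(16)=-415025, a(17)=830159; answer 830159
Part II: R1 = 830159; r = 830159; squarings mod 571: 85^1=85, 85^2=373, 85^4=376, 85^8=339, 85^16=150, 85^32=231, 85^64=258, 85^128=328, 85^256=236, 85^512=309, 85^1024=124, 85^2048=530, 85^4096=539, 85^8192=453, 85^16384=220, 85^32768=436, 85^65536=524, 85^131072=496, 85^262144=486, 85^524288=373; 85^830159 = 85^1 * 85^2 * 85^4 * 85^8 * 85^64 * 85^128 * 85^512 * 85^2048 * 85^8192 * 85^32768 * 85^262144 * 85^524288 = 62 (mod 571); answer 62
Part III: R2 = 62; d = 14; f(2) = 3*(7) - 2*(14) = -7; iterating: f(2)=-7, f(3)=-35, f(4)=-91, f(5)=-203, f(6)=-427, f(7)=-875, f(8)=-1771, f(9)=-3563, f(10)=-7147, f(11)=-14315; answer -14315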